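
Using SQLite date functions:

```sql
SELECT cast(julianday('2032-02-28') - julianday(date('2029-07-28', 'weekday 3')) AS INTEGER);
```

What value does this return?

`weekday 3` advances to the next Wednesday; 2029-07-28 is a Saturday, so it moves forward to 2029-08-01.
30 days remain in August 2029 after the 1st (31 − 1).
Full months from September 2029 through January 2032 contribute their day counts.
Then 28 days into February 2032.
Total: 30 + 30 + 31 + 30 + 31 + 31 + 28 + 31 + 30 + 31 + 30 + 31 + 31 + 30 + 31 + 30 + 31 + 31 + 28 + 31 + 30 + 31 + 30 + 31 + 31 + 30 + 31 + 30 + 31 + 31 + 28 = 941.

941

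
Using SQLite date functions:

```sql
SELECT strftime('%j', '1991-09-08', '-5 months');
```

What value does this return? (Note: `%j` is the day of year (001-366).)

First apply '-5 months': 1991-09-08 → 1991-04-08.
Day-of-year for 1991-04-08: days since 1991-01-01 inclusive = 98, zero-padded to 098.

098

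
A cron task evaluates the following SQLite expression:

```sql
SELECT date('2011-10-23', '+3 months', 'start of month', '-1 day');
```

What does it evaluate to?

Adding +3 months to 2011-10-23 gives 2012-01-23.
`start of month` rewinds 2012-01-23 to 2012-01-01.
Going back 1 day from 2012-01-01 reaches 2011-12-31 (last day of December, 31 days).

2011-12-31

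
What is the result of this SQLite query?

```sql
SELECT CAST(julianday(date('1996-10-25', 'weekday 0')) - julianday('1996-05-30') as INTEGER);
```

`weekday 0` advances to the next Sunday; 1996-10-25 is a Friday, so it moves forward to 1996-10-27.
1 day remains in May 1996 after the 30th (31 − 30).
June 1996: 30 days.
July 1996: 31 days.
August 1996: 31 days.
September 1996: 30 days.
Then 27 days into October 1996.
Total: 1 + 30 + 31 + 31 + 30 + 27 = 150.

150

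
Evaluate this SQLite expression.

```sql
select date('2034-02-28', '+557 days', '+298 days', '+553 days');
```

2038-01-06

Applying '+557 days' to 2034-02-28: counting 557 days forward gives 2035-09-08.
Applying '+298 days' to 2035-09-08: counting 298 days forward gives 2036-07-02.
Applying '+553 days' to 2036-07-02: counting 553 days forward gives 2038-01-06.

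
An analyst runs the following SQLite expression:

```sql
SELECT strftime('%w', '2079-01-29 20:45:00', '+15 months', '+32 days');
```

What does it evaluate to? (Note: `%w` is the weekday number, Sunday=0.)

First apply '+15 months', '+32 days': 2079-01-29 20:45:00 → 2080-05-31 20:45:00.
2080-05-31 is a Friday; with Sunday=0 that is 5.

5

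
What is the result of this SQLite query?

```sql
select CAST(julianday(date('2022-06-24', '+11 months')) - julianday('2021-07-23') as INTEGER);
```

670

Adding +11 months to 2022-06-24 gives 2023-05-24.
8 days remain in July 2021 after the 23rd (31 − 23).
Full months from August 2021 through April 2023 contribute their day counts.
Then 24 days into May 2023.
Total: 8 + 31 + 30 + 31 + 30 + 31 + 31 + 28 + 31 + 30 + 31 + 30 + 31 + 31 + 30 + 31 + 30 + 31 + 31 + 28 + 31 + 30 + 24 = 670.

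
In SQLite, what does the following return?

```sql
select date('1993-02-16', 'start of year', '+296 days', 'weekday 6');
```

1993-10-30

`start of year` rewinds 1993-02-16 to 1993-01-01.
Applying '+296 days' to 1993-01-01: counting 296 days forward gives 1993-10-24.
`weekday 6` advances to the next Saturday; 1993-10-24 is a Sunday, so it moves forward to 1993-10-30.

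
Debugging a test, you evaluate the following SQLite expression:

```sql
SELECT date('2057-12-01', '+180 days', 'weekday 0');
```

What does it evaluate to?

2058-06-02

Applying '+180 days' to 2057-12-01: counting 180 days forward gives 2058-05-30.
`weekday 0` advances to the next Sunday; 2058-05-30 is a Thursday, so it moves forward to 2058-06-02.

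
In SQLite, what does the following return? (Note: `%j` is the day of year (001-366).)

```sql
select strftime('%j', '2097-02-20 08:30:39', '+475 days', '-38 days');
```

123

First apply '+475 days', '-38 days': 2097-02-20 08:30:39 → 2098-05-03 08:30:39.
Day-of-year for 2098-05-03: days since 2098-01-01 inclusive = 123, zero-padded to 123.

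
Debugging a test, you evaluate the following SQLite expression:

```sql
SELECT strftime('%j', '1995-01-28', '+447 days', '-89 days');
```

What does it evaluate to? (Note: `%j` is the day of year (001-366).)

021

First apply '+447 days', '-89 days': 1995-01-28 → 1996-01-21.
Day-of-year for 1996-01-21: days since 1996-01-01 inclusive = 21, zero-padded to 021.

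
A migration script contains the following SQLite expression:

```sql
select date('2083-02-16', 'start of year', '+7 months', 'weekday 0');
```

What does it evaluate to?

2083-08-01

`start of year` rewinds 2083-02-16 to 2083-01-01.
Adding +7 months to 2083-01-01 gives 2083-08-01.
`weekday 0` advances to the next Sunday; 2083-08-01 is already a Sunday, so it stays at 2083-08-01.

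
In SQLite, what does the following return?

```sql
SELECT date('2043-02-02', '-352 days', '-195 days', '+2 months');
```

Applying '-352 days' to 2043-02-02: counting 352 days back gives 2042-02-15.
Applying '-195 days' to 2042-02-15: counting 195 days back gives 2041-08-04.
Adding +2 months to 2041-08-04 gives 2041-10-04.

2041-10-04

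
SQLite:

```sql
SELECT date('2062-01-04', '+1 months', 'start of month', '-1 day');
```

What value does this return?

Adding +1 month to 2062-01-04 gives 2062-02-04.
`start of month` rewinds 2062-02-04 to 2062-02-01.
Going back 1 day from 2062-02-01 reaches 2062-01-31 (last day of January, 31 days).

2062-01-31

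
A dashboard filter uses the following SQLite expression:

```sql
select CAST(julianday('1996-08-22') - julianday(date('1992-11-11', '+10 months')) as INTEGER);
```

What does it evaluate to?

Adding +10 months to 1992-11-11 gives 1993-09-11.
19 days remain in September 1993 after the 11th (30 − 11).
Full months from October 1993 through July 1996 contribute their day counts.
Then 22 days into August 1996.
Total: 19 + 31 + 30 + 31 + 31 + 28 + 31 + 30 + 31 + 30 + 31 + 31 + 30 + 31 + 30 + 31 + 31 + 28 + 31 + 30 + 31 + 30 + 31 + 31 + 30 + 31 + 30 + 31 + 31 + 29 + 31 + 30 + 31 + 30 + 31 + 22 = 1076.

1076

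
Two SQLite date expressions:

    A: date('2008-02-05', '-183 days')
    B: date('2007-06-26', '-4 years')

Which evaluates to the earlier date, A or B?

B

A = 2007-08-06.
B = 2003-06-26.
B is earlier.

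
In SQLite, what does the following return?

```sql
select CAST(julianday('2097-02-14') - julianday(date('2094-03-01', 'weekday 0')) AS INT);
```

1075

`weekday 0` advances to the next Sunday; 2094-03-01 is a Monday, so it moves forward to 2094-03-07.
24 days remain in March 2094 after the 7th (31 − 7).
Full months from April 2094 through January 2097 contribute their day counts.
Then 14 days into February 2097.
Total: 24 + 30 + 31 + 30 + 31 + 31 + 30 + 31 + 30 + 31 + 31 + 28 + 31 + 30 + 31 + 30 + 31 + 31 + 30 + 31 + 30 + 31 + 31 + 29 + 31 + 30 + 31 + 30 + 31 + 31 + 30 + 31 + 30 + 31 + 31 + 14 = 1075.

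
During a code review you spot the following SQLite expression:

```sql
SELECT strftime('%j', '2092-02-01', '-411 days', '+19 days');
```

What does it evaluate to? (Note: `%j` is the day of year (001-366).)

005

First apply '-411 days', '+19 days': 2092-02-01 → 2091-01-05.
Day-of-year for 2091-01-05: days since 2091-01-01 inclusive = 5, zero-padded to 005.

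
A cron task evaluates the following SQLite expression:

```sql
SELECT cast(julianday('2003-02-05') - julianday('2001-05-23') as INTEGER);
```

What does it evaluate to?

623

8 days remain in May 2001 after the 23rd (31 − 23).
Full months from June 2001 through January 2003 contribute their day counts.
Then 5 days into February 2003.
Total: 8 + 30 + 31 + 31 + 30 + 31 + 30 + 31 + 31 + 28 + 31 + 30 + 31 + 30 + 31 + 31 + 30 + 31 + 30 + 31 + 31 + 5 = 623.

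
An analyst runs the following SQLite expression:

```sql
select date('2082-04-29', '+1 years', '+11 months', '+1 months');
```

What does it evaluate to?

2084-04-29

Adding +1 year to 2082-04-29 gives 2083-04-29.
Adding +11 months to 2083-04-29 gives 2084-03-29.
Adding +1 month to 2084-03-29 gives 2084-04-29.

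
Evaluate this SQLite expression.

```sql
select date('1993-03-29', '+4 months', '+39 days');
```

1993-09-06

Adding +4 months to 1993-03-29 gives 1993-07-29.
July 1993 has 31 days; 2 remain after the 29th, so 3 days reach 1993-08-01.
August 1993 has 31 days; 30 remain after the 1st, so 31 days reach 1993-09-01.
Advancing 5 more days within September lands on 1993-09-06.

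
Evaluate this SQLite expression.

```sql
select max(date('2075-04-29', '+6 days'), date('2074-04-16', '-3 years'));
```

date('2075-04-29', '+6 days') → 2075-05-05.
date('2074-04-16', '-3 years') → 2071-04-16.
Later of the two is 2075-05-05.

2075-05-05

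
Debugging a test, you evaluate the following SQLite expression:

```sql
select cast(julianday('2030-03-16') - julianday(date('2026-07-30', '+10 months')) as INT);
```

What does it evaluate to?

1021

Adding +10 months to 2026-07-30 gives 2027-05-30.
1 day remains in May 2027 after the 30th (31 − 30).
Full months from June 2027 through February 2030 contribute their day counts.
Then 16 days into March 2030.
Total: 1 + 30 + 31 + 31 + 30 + 31 + 30 + 31 + 31 + 29 + 31 + 30 + 31 + 30 + 31 + 31 + 30 + 31 + 30 + 31 + 31 + 28 + 31 + 30 + 31 + 30 + 31 + 31 + 30 + 31 + 30 + 31 + 31 + 28 + 16 = 1021.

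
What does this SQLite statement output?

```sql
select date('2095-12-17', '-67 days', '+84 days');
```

2096-01-03

Applying '-67 days' to 2095-12-17: counting 67 days back gives 2095-10-11.
Applying '+84 days' to 2095-10-11: counting 84 days forward gives 2096-01-03.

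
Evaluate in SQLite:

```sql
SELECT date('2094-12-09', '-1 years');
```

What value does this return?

2093-12-09

Adding -1 year to 2094-12-09 gives 2093-12-09.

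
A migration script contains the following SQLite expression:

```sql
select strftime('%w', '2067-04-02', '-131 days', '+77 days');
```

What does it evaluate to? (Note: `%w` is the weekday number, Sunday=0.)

First apply '-131 days', '+77 days': 2067-04-02 → 2067-02-07.
2067-02-07 is a Monday; with Sunday=0 that is 1.

1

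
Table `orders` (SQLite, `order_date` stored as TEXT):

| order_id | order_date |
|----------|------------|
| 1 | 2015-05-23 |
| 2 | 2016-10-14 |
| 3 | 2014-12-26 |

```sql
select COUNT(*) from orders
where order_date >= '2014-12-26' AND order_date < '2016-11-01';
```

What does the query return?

3

Rows in [2014-12-26, 2016-11-01): 2015-05-23, 2016-10-14, 2014-12-26 → 3 rows.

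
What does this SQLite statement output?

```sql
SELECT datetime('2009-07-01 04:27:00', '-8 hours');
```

-8 hours from 2009-07-01 04:27:00 is 2009-06-30 20:27:00 (crosses midnight).

2009-06-30 20:27:00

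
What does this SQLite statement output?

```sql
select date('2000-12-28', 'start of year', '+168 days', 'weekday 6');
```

2000-06-17

`start of year` rewinds 2000-12-28 to 2000-01-01.
Applying '+168 days' to 2000-01-01: counting 168 days forward gives 2000-06-17.
`weekday 6` advances to the next Saturday; 2000-06-17 is already a Saturday, so it stays at 2000-06-17.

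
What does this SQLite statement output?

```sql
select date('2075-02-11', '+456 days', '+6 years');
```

Applying '+456 days' to 2075-02-11: counting 456 days forward gives 2076-05-12.
Adding +6 years to 2076-05-12 gives 2082-05-12.

2082-05-12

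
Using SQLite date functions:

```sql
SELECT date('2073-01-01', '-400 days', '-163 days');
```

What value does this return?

Applying '-400 days' to 2073-01-01: counting 400 days back gives 2071-11-28.
Applying '-163 days' to 2071-11-28: counting 163 days back gives 2071-06-18.

2071-06-18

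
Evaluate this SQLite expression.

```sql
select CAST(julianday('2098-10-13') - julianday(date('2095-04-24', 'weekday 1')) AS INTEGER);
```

`weekday 1` advances to the next Monday; 2095-04-24 is a Sunday, so it moves forward to 2095-04-25.
5 days remain in April 2095 after the 25th (30 − 25).
Full months from May 2095 through September 2098 contribute their day counts.
Then 13 days into October 2098.
Total: 5 + 31 + 30 + 31 + 31 + 30 + 31 + 30 + 31 + 31 + 29 + 31 + 30 + 31 + 30 + 31 + 31 + 30 + 31 + 30 + 31 + 31 + 28 + 31 + 30 + 31 + 30 + 31 + 31 + 30 + 31 + 30 + 31 + 31 + 28 + 31 + 30 + 31 + 30 + 31 + 31 + 30 + 13 = 1267.

1267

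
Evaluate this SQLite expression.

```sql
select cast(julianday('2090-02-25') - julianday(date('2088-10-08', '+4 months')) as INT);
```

Adding +4 months to 2088-10-08 gives 2089-02-08.
20 days remain in February 2089 after the 8th (28 − 8).
Full months from March 2089 through January 2090 contribute their day counts.
Then 25 days into February 2090.
Total: 20 + 31 + 30 + 31 + 30 + 31 + 31 + 30 + 31 + 30 + 31 + 31 + 25 = 382.

382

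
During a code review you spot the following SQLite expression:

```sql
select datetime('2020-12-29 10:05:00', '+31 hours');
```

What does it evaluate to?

2020-12-30 17:05:00

+31 hours from 2020-12-29 10:05:00 is 2020-12-30 17:05:00 (crosses midnight).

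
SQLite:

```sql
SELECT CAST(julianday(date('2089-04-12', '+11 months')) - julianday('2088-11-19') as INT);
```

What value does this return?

478

Adding +11 months to 2089-04-12 gives 2090-03-12.
11 days remain in November 2088 after the 19th (30 − 19).
Full months from December 2088 through February 2090 contribute their day counts.
Then 12 days into March 2090.
Total: 11 + 31 + 31 + 28 + 31 + 30 + 31 + 30 + 31 + 31 + 30 + 31 + 30 + 31 + 31 + 28 + 12 = 478.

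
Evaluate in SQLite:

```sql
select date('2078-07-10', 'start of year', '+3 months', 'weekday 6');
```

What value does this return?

2078-04-02

`start of year` rewinds 2078-07-10 to 2078-01-01.
Adding +3 months to 2078-01-01 gives 2078-04-01.
`weekday 6` advances to the next Saturday; 2078-04-01 is a Friday, so it moves forward to 2078-04-02.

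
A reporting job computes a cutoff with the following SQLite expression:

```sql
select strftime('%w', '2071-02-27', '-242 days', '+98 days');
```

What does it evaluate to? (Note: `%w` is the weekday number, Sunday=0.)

First apply '-242 days', '+98 days': 2071-02-27 → 2070-10-06.
2070-10-06 is a Monday; with Sunday=0 that is 1.

1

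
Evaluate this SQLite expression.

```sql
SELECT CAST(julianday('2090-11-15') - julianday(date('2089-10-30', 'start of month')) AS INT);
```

`start of month` rewinds 2089-10-30 to 2089-10-01.
30 days remain in October 2089 after the 1st (31 − 1).
Full months from November 2089 through October 2090 contribute their day counts.
Then 15 days into November 2090.
Total: 30 + 30 + 31 + 31 + 28 + 31 + 30 + 31 + 30 + 31 + 31 + 30 + 31 + 15 = 410.

410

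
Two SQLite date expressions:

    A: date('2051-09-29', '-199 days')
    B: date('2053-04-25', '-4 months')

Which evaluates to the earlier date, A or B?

A

A = 2051-03-14.
B = 2052-12-25.
A is earlier.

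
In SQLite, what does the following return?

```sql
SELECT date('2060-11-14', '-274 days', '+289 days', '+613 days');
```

2062-08-04

Applying '-274 days' to 2060-11-14: counting 274 days back gives 2060-02-14.
Applying '+289 days' to 2060-02-14: counting 289 days forward gives 2060-11-29.
Applying '+613 days' to 2060-11-29: counting 613 days forward gives 2062-08-04.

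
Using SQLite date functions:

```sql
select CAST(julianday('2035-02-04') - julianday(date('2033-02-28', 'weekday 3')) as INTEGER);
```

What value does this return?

`weekday 3` advances to the next Wednesday; 2033-02-28 is a Monday, so it moves forward to 2033-03-02.
29 days remain in March 2033 after the 2nd (31 − 2).
Full months from April 2033 through January 2035 contribute their day counts.
Then 4 days into February 2035.
Total: 29 + 30 + 31 + 30 + 31 + 31 + 30 + 31 + 30 + 31 + 31 + 28 + 31 + 30 + 31 + 30 + 31 + 31 + 30 + 31 + 30 + 31 + 31 + 4 = 704.

704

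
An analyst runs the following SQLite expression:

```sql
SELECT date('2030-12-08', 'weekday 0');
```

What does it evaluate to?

2030-12-08

`weekday 0` advances to the next Sunday; 2030-12-08 is already a Sunday, so it stays at 2030-12-08.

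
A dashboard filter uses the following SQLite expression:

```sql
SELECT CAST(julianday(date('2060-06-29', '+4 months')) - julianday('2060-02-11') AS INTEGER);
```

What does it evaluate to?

261

Adding +4 months to 2060-06-29 gives 2060-10-29.
18 days remain in February 2060 after the 11th (29 − 11).
Full months from March 2060 through September 2060 contribute their day counts.
Then 29 days into October 2060.
Total: 18 + 31 + 30 + 31 + 30 + 31 + 31 + 30 + 29 = 261.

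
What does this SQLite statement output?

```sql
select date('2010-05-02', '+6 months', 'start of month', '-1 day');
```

Adding +6 months to 2010-05-02 gives 2010-11-02.
`start of month` rewinds 2010-11-02 to 2010-11-01.
Going back 1 day from 2010-11-01 reaches 2010-10-31 (last day of October, 31 days).

2010-10-31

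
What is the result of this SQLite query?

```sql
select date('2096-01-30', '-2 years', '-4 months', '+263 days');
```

2094-06-20

Adding -2 years to 2096-01-30 gives 2094-01-30.
Adding -4 months to 2094-01-30 gives 2093-09-30.
Applying '+263 days' to 2093-09-30: counting 263 days forward gives 2094-06-20.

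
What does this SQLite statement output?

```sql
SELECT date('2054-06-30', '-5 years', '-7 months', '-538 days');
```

2047-06-11

Adding -5 years to 2054-06-30 gives 2049-06-30.
Adding -7 months to 2049-06-30 gives 2048-11-30.
Applying '-538 days' to 2048-11-30: counting 538 days back gives 2047-06-11.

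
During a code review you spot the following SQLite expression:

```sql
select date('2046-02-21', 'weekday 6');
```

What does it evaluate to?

`weekday 6` advances to the next Saturday; 2046-02-21 is a Wednesday, so it moves forward to 2046-02-24.

2046-02-24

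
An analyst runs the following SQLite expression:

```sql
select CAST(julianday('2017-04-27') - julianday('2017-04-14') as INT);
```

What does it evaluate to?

13

Both dates are in April 2017: 27 − 14 = 13.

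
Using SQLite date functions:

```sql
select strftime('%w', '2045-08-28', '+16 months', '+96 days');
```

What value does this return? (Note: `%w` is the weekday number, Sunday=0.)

First apply '+16 months', '+96 days': 2045-08-28 → 2047-04-03.
2047-04-03 is a Wednesday; with Sunday=0 that is 3.

3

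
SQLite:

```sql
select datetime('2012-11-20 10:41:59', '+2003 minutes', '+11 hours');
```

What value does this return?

2012-11-22 07:04:59

2003 minutes = 33h 23m; +2003 minutes from 2012-11-20 10:41:59 is 2012-11-21 20:04:59 (crosses midnight).
+11 hours from 2012-11-21 20:04:59 is 2012-11-22 07:04:59 (crosses midnight).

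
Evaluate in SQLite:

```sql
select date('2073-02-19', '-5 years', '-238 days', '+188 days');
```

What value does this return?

2067-12-31

Adding -5 years to 2073-02-19 gives 2068-02-19.
Applying '-238 days' to 2068-02-19: counting 238 days back gives 2067-06-26.
Applying '+188 days' to 2067-06-26: counting 188 days forward gives 2067-12-31.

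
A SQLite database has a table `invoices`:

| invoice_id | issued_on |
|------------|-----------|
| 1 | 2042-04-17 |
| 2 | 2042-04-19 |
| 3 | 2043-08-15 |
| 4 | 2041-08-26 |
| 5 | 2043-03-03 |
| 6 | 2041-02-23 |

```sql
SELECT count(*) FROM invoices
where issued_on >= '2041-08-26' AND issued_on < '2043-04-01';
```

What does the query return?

4

Rows in [2041-08-26, 2043-04-01): 2042-04-17, 2042-04-19, 2041-08-26, 2043-03-03 → 4 rows.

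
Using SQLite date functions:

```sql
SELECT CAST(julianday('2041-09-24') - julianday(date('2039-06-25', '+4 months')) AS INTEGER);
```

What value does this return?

700

Adding +4 months to 2039-06-25 gives 2039-10-25.
6 days remain in October 2039 after the 25th (31 − 25).
Full months from November 2039 through August 2041 contribute their day counts.
Then 24 days into September 2041.
Total: 6 + 30 + 31 + 31 + 29 + 31 + 30 + 31 + 30 + 31 + 31 + 30 + 31 + 30 + 31 + 31 + 28 + 31 + 30 + 31 + 30 + 31 + 31 + 24 = 700.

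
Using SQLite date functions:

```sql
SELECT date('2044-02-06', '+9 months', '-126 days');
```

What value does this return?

Adding +9 months to 2044-02-06 gives 2044-11-06.
Applying '-126 days' to 2044-11-06: counting 126 days back gives 2044-07-03.

2044-07-03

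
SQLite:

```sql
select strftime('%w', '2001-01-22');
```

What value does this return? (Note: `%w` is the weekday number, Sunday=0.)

1

2001-01-22 is a Monday; with Sunday=0 that is 1.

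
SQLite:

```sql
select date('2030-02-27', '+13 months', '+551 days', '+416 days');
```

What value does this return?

2033-11-18

Adding +13 months to 2030-02-27 gives 2031-03-27.
Applying '+551 days' to 2031-03-27: counting 551 days forward gives 2032-09-28.
Applying '+416 days' to 2032-09-28: counting 416 days forward gives 2033-11-18.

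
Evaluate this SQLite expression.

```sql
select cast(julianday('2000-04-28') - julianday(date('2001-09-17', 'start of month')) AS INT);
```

-491

`start of month` rewinds 2001-09-17 to 2001-09-01.
2 days remain in April 2000 after the 28th (30 − 28).
Full months from May 2000 through August 2001 contribute their day counts.
Then 1 day into September 2001.
Total: 2 + 31 + 30 + 31 + 31 + 30 + 31 + 30 + 31 + 31 + 28 + 31 + 30 + 31 + 30 + 31 + 31 + 1 = 491.
The subtraction is earlier − later, so the result is −491 → -491.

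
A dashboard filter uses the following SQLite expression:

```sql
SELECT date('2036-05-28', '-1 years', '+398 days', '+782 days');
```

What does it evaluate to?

Adding -1 year to 2036-05-28 gives 2035-05-28.
Applying '+398 days' to 2035-05-28: counting 398 days forward gives 2036-06-29.
Applying '+782 days' to 2036-06-29: counting 782 days forward gives 2038-08-20.

2038-08-20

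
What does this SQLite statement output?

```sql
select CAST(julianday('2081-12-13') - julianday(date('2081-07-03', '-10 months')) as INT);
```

Adding -10 months to 2081-07-03 gives 2080-09-03.
27 days remain in September 2080 after the 3rd (30 − 3).
Full months from October 2080 through November 2081 contribute their day counts.
Then 13 days into December 2081.
Total: 27 + 31 + 30 + 31 + 31 + 28 + 31 + 30 + 31 + 30 + 31 + 31 + 30 + 31 + 30 + 13 = 466.

466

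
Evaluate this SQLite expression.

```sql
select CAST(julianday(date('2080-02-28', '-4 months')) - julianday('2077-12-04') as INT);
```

693

Adding -4 months to 2080-02-28 gives 2079-10-28.
27 days remain in December 2077 after the 4th (31 − 4).
Full months from January 2078 through September 2079 contribute their day counts.
Then 28 days into October 2079.
Total: 27 + 31 + 28 + 31 + 30 + 31 + 30 + 31 + 31 + 30 + 31 + 30 + 31 + 31 + 28 + 31 + 30 + 31 + 30 + 31 + 31 + 30 + 28 = 693.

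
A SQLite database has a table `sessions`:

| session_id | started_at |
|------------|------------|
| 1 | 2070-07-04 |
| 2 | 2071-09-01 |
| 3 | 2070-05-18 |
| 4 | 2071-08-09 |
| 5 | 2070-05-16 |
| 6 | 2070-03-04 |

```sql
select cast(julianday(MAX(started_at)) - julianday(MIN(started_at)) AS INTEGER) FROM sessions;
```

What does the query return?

MIN = 2070-03-04, MAX = 2071-09-01.
27 days remain in March 2070 after the 4th (31 − 4).
Full months from April 2070 through August 2071 contribute their day counts.
Then 1 day into September 2071.
Total: 27 + 30 + 31 + 30 + 31 + 31 + 30 + 31 + 30 + 31 + 31 + 28 + 31 + 30 + 31 + 30 + 31 + 31 + 1 = 546.

546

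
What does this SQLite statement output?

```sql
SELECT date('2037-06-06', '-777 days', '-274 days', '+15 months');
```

Applying '-777 days' to 2037-06-06: counting 777 days back gives 2035-04-21.
Applying '-274 days' to 2035-04-21: counting 274 days back gives 2034-07-21.
Adding +15 months to 2034-07-21 gives 2035-10-21.

2035-10-21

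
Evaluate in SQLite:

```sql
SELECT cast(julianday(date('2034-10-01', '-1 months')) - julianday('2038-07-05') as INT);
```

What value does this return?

-1403

Adding -1 month to 2034-10-01 gives 2034-09-01.
29 days remain in September 2034 after the 1st (30 − 1).
Full months from October 2034 through June 2038 contribute their day counts.
Then 5 days into July 2038.
Total: 29 + 31 + 30 + 31 + 31 + 28 + 31 + 30 + 31 + 30 + 31 + 31 + 30 + 31 + 30 + 31 + 31 + 29 + 31 + 30 + 31 + 30 + 31 + 31 + 30 + 31 + 30 + 31 + 31 + 28 + 31 + 30 + 31 + 30 + 31 + 31 + 30 + 31 + 30 + 31 + 31 + 28 + 31 + 30 + 31 + 30 + 5 = 1403.
The subtraction is earlier − later, so the result is −1403 → -1403.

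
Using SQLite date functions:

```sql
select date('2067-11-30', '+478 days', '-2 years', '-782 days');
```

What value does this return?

Applying '+478 days' to 2067-11-30: counting 478 days forward gives 2069-03-22.
Adding -2 years to 2069-03-22 gives 2067-03-22.
Applying '-782 days' to 2067-03-22: counting 782 days back gives 2065-01-29.

2065-01-29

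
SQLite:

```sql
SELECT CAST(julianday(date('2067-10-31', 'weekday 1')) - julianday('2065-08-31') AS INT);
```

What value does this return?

`weekday 1` advances to the next Monday; 2067-10-31 is already a Monday, so it stays at 2067-10-31.
0 days remain in August 2065 after the 31st (31 − 31).
Full months from September 2065 through September 2067 contribute their day counts.
Then 31 days into October 2067.
Total: 0 + 30 + 31 + 30 + 31 + 31 + 28 + 31 + 30 + 31 + 30 + 31 + 31 + 30 + 31 + 30 + 31 + 31 + 28 + 31 + 30 + 31 + 30 + 31 + 31 + 30 + 31 = 791.

791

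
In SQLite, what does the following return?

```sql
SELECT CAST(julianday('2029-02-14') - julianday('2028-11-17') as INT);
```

89

13 days remain in November 2028 after the 17th (30 − 17).
December 2028: 31 days.
January 2029: 31 days.
Then 14 days into February 2029.
Total: 13 + 31 + 31 + 14 = 89.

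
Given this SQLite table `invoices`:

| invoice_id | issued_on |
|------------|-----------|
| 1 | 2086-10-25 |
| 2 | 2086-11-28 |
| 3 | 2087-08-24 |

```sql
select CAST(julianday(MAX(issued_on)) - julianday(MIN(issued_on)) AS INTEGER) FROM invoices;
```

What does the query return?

MIN = 2086-10-25, MAX = 2087-08-24.
6 days remain in October 2086 after the 25th (31 − 25).
Full months from November 2086 through July 2087 contribute their day counts.
Then 24 days into August 2087.
Total: 6 + 30 + 31 + 31 + 28 + 31 + 30 + 31 + 30 + 31 + 24 = 303.

303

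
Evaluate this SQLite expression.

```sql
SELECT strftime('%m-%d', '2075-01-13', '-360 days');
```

First apply '-360 days': 2075-01-13 → 2074-01-18.
`%m-%d` extracts the month-day: 01-18.

01-18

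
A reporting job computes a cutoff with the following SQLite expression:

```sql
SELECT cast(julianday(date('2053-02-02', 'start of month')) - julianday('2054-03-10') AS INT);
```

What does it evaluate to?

`start of month` rewinds 2053-02-02 to 2053-02-01.
27 days remain in February 2053 after the 1st (28 − 1).
Full months from March 2053 through February 2054 contribute their day counts.
Then 10 days into March 2054.
Total: 27 + 31 + 30 + 31 + 30 + 31 + 31 + 30 + 31 + 30 + 31 + 31 + 28 + 10 = 402.
The subtraction is earlier − later, so the result is −402 → -402.

-402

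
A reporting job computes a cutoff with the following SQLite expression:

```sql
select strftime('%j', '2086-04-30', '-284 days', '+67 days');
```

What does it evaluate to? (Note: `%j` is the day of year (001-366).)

First apply '-284 days', '+67 days': 2086-04-30 → 2085-09-25.
Day-of-year for 2085-09-25: days since 2085-01-01 inclusive = 268, zero-padded to 268.

268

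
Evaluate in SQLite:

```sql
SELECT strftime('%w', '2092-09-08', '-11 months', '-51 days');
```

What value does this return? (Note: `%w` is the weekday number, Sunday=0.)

First apply '-11 months', '-51 days': 2092-09-08 → 2091-08-18.
2091-08-18 is a Saturday; with Sunday=0 that is 6.

6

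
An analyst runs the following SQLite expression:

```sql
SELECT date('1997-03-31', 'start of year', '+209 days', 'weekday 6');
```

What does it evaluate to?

1997-08-02

`start of year` rewinds 1997-03-31 to 1997-01-01.
Applying '+209 days' to 1997-01-01: counting 209 days forward gives 1997-07-29.
`weekday 6` advances to the next Saturday; 1997-07-29 is a Tuesday, so it moves forward to 1997-08-02.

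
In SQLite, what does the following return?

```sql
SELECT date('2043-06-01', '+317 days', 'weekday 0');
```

2044-04-17

Applying '+317 days' to 2043-06-01: counting 317 days forward gives 2044-04-13.
`weekday 0` advances to the next Sunday; 2044-04-13 is a Wednesday, so it moves forward to 2044-04-17.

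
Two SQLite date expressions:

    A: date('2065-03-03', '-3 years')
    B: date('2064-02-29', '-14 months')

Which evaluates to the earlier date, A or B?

A

A = 2062-03-03.
B = 2062-12-29.
A is earlier.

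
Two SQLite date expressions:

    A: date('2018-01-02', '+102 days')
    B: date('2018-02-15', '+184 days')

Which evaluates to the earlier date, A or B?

A

A = 2018-04-14.
B = 2018-08-18.
A is earlier.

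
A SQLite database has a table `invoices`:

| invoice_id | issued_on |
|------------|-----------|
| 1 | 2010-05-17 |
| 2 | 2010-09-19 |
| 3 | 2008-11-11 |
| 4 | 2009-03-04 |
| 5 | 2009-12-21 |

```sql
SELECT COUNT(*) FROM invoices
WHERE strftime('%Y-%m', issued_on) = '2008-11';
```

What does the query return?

1

Rows with year-month 2008-11: 2008-11-11 → 1.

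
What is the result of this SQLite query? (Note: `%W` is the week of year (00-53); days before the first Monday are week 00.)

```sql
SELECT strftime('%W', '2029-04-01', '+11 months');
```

08

First apply '+11 months': 2029-04-01 → 2030-03-01.
2030-03-01 is a Friday. SQLite's %W counts Mondays since the year started; the result is 08.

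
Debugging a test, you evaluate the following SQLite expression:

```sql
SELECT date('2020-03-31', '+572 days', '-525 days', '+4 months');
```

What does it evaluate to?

Applying '+572 days' to 2020-03-31: counting 572 days forward gives 2021-10-24.
Applying '-525 days' to 2021-10-24: counting 525 days back gives 2020-05-17.
Adding +4 months to 2020-05-17 gives 2020-09-17.

2020-09-17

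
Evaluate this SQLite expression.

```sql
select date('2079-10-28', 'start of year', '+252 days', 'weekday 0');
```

`start of year` rewinds 2079-10-28 to 2079-01-01.
Applying '+252 days' to 2079-01-01: counting 252 days forward gives 2079-09-10.
`weekday 0` advances to the next Sunday; 2079-09-10 is already a Sunday, so it stays at 2079-09-10.

2079-09-10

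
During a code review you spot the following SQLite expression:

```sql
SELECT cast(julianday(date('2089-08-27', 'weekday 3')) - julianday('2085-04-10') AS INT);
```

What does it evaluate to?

1604

`weekday 3` advances to the next Wednesday; 2089-08-27 is a Saturday, so it moves forward to 2089-08-31.
20 days remain in April 2085 after the 10th (30 − 10).
Full months from May 2085 through July 2089 contribute their day counts.
Then 31 days into August 2089.
Total: 20 + 31 + 30 + 31 + 31 + 30 + 31 + 30 + 31 + 31 + 28 + 31 + 30 + 31 + 30 + 31 + 31 + 30 + 31 + 30 + 31 + 31 + 28 + 31 + 30 + 31 + 30 + 31 + 31 + 30 + 31 + 30 + 31 + 31 + 29 + 31 + 30 + 31 + 30 + 31 + 31 + 30 + 31 + 30 + 31 + 31 + 28 + 31 + 30 + 31 + 30 + 31 + 31 = 1604.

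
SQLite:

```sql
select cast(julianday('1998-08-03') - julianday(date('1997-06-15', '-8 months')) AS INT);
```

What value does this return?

Adding -8 months to 1997-06-15 gives 1996-10-15.
16 days remain in October 1996 after the 15th (31 − 15).
Full months from November 1996 through July 1998 contribute their day counts.
Then 3 days into August 1998.
Total: 16 + 30 + 31 + 31 + 28 + 31 + 30 + 31 + 30 + 31 + 31 + 30 + 31 + 30 + 31 + 31 + 28 + 31 + 30 + 31 + 30 + 31 + 3 = 657.

657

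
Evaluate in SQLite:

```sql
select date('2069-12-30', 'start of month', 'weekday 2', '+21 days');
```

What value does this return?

2069-12-24

`start of month` rewinds 2069-12-30 to 2069-12-01.
`weekday 2` advances to the next Tuesday; 2069-12-01 is a Sunday, so it moves forward to 2069-12-03.
Advancing 21 more days within December lands on 2069-12-24.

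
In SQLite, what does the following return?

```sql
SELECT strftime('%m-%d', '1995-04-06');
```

`%m-%d` extracts the month-day: 04-06.

04-06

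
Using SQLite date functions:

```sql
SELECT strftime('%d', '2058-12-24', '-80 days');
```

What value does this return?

First apply '-80 days': 2058-12-24 → 2058-10-05.
`%d` extracts the 2-digit day of month: 05.

05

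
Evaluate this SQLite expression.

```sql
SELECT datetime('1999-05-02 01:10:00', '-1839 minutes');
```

1839 minutes = 30h 39m; -1839 minutes from 1999-05-02 01:10:00 is 1999-04-30 18:31:00 (crosses midnight).

1999-04-30 18:31:00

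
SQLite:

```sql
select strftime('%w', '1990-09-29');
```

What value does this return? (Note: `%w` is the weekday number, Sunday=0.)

6

1990-09-29 is a Saturday; with Sunday=0 that is 6.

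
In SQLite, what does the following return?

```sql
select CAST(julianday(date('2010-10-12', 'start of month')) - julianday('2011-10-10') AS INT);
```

-374

`start of month` rewinds 2010-10-12 to 2010-10-01.
30 days remain in October 2010 after the 1st (31 − 1).
Full months from November 2010 through September 2011 contribute their day counts.
Then 10 days into October 2011.
Total: 30 + 30 + 31 + 31 + 28 + 31 + 30 + 31 + 30 + 31 + 31 + 30 + 10 = 374.
The subtraction is earlier − later, so the result is −374 → -374.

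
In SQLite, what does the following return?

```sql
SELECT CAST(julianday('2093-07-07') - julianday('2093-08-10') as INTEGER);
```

-34

24 days remain in July 2093 after the 7th (31 − 7).
Then 10 days into August 2093.
Total: 24 + 10 = 34.
The subtraction is earlier − later, so the result is −34 → -34.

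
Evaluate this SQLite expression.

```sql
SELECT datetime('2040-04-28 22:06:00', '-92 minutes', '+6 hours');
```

2040-04-29 02:34:00

92 minutes = 1h 32m; -92 minutes from 2040-04-28 22:06:00 is 2040-04-28 20:34:00.
+6 hours from 2040-04-28 20:34:00 is 2040-04-29 02:34:00 (crosses midnight).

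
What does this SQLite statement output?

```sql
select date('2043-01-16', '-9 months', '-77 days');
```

2042-01-29

Adding -9 months to 2043-01-16 gives 2042-04-16.
Applying '-77 days' to 2042-04-16: counting 77 days back gives 2042-01-29.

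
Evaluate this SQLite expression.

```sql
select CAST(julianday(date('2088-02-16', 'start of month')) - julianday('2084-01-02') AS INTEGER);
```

1491

`start of month` rewinds 2088-02-16 to 2088-02-01.
29 days remain in January 2084 after the 2nd (31 − 2).
Full months from February 2084 through January 2088 contribute their day counts.
Then 1 day into February 2088.
Total: 29 + 29 + 31 + 30 + 31 + 30 + 31 + 31 + 30 + 31 + 30 + 31 + 31 + 28 + 31 + 30 + 31 + 30 + 31 + 31 + 30 + 31 + 30 + 31 + 31 + 28 + 31 + 30 + 31 + 30 + 31 + 31 + 30 + 31 + 30 + 31 + 31 + 28 + 31 + 30 + 31 + 30 + 31 + 31 + 30 + 31 + 30 + 31 + 31 + 1 = 1491.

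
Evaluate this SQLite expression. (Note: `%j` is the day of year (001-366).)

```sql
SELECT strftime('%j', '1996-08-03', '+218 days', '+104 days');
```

172

First apply '+218 days', '+104 days': 1996-08-03 → 1997-06-21.
Day-of-year for 1997-06-21: days since 1997-01-01 inclusive = 172, zero-padded to 172.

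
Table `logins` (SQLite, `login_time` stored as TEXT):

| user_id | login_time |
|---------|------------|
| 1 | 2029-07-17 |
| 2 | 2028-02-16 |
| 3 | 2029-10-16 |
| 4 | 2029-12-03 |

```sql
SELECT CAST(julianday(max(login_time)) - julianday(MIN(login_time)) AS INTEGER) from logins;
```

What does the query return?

656

MIN = 2028-02-16, MAX = 2029-12-03.
13 days remain in February 2028 after the 16th (29 − 16).
Full months from March 2028 through November 2029 contribute their day counts.
Then 3 days into December 2029.
Total: 13 + 31 + 30 + 31 + 30 + 31 + 31 + 30 + 31 + 30 + 31 + 31 + 28 + 31 + 30 + 31 + 30 + 31 + 31 + 30 + 31 + 30 + 3 = 656.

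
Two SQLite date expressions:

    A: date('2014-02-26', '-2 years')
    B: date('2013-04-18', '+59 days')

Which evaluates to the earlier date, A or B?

A = 2012-02-26.
B = 2013-06-16.
A is earlier.

A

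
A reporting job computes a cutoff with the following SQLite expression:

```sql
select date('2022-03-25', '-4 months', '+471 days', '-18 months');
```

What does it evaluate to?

2021-09-11

Adding -4 months to 2022-03-25 gives 2021-11-25.
Applying '+471 days' to 2021-11-25: counting 471 days forward gives 2023-03-11.
Adding -18 months to 2023-03-11 gives 2021-09-11.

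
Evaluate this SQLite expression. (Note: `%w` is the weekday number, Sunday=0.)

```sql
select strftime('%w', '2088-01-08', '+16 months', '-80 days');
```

First apply '+16 months', '-80 days': 2088-01-08 → 2089-02-17.
2089-02-17 is a Thursday; with Sunday=0 that is 4.

4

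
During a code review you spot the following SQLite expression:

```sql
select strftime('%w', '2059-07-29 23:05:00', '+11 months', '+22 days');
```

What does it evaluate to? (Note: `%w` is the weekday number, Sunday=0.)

3

First apply '+11 months', '+22 days': 2059-07-29 23:05:00 → 2060-07-21 23:05:00.
2060-07-21 is a Wednesday; with Sunday=0 that is 3.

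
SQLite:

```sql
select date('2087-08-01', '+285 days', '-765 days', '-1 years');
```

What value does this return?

Applying '+285 days' to 2087-08-01: counting 285 days forward gives 2088-05-12.
Applying '-765 days' to 2088-05-12: counting 765 days back gives 2086-04-08.
Adding -1 year to 2086-04-08 gives 2085-04-08.

2085-04-08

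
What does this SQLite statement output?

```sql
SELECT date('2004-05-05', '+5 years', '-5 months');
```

Adding +5 years to 2004-05-05 gives 2009-05-05.
Adding -5 months to 2009-05-05 gives 2008-12-05.

2008-12-05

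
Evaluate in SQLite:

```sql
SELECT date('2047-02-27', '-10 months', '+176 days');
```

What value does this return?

2046-10-20

Adding -10 months to 2047-02-27 gives 2046-04-27.
Applying '+176 days' to 2046-04-27: counting 176 days forward gives 2046-10-20.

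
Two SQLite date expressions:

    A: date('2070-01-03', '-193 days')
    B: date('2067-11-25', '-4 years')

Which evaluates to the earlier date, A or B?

A = 2069-06-24.
B = 2063-11-25.
B is earlier.

B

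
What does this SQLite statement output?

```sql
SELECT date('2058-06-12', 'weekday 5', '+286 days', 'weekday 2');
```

`weekday 5` advances to the next Friday; 2058-06-12 is a Wednesday, so it moves forward to 2058-06-14.
Applying '+286 days' to 2058-06-14: counting 286 days forward gives 2059-03-27.
`weekday 2` advances to the next Tuesday; 2059-03-27 is a Thursday, so it moves forward to 2059-04-01.

2059-04-01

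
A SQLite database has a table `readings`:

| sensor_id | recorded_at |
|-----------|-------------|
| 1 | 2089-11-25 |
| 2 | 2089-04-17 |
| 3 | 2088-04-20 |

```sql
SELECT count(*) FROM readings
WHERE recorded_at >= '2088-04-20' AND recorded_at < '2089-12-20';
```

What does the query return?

Rows in [2088-04-20, 2089-12-20): 2089-11-25, 2089-04-17, 2088-04-20 → 3 rows.

3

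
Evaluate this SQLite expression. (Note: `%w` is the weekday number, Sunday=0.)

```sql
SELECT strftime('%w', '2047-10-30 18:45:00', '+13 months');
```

1

First apply '+13 months': 2047-10-30 18:45:00 → 2048-11-30 18:45:00.
2048-11-30 is a Monday; with Sunday=0 that is 1.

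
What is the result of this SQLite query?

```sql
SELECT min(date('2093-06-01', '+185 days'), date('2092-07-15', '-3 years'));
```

2089-07-15

date('2093-06-01', '+185 days') → 2093-12-03.
date('2092-07-15', '-3 years') → 2089-07-15.
Earlier of the two is 2089-07-15.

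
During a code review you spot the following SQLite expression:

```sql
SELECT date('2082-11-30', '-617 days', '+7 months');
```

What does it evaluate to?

Applying '-617 days' to 2082-11-30: counting 617 days back gives 2081-03-23.
Adding +7 months to 2081-03-23 gives 2081-10-23.

2081-10-23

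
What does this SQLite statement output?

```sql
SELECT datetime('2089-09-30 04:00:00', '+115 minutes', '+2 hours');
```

2089-09-30 07:55:00

115 minutes = 1h 55m; +115 minutes from 2089-09-30 04:00:00 is 2089-09-30 05:55:00.
+2 hours from 2089-09-30 05:55:00 is 2089-09-30 07:55:00.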